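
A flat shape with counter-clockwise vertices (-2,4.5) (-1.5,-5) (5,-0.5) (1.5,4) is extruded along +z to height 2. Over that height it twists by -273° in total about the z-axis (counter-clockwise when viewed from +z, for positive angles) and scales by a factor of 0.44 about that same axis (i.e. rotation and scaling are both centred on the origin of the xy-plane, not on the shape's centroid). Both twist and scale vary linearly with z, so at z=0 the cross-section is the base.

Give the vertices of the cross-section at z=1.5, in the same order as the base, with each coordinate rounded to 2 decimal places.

Cross-section at z=1.5: (-0.04,-2.86) (2.00,2.27) (-2.51,1.48) (-1.76,-1.74)

t = z/height = 1.5/2 = 0.75
s = 1 + (scale-1)·z/height = 1 + (0.44-1)·1.5/2 = 0.580000
θ = twist·z/height = -273°·1.5/2 = -204.7500° = -3.573562 rad
cos θ = -0.908143, sin θ = 0.418660 (intermediates below are computed at full precision and shown rounded to 5 d.p.)
v1: (-2,4.5) → rotate → (-0.06768,-4.92396) → ×s → (-0.03926,-2.85590) → (-0.04,-2.86)
v2: (-1.5,-5) → rotate → (3.45551,3.91273) → ×s → (2.00420,2.26938) → (2.00,2.27)
v3: (5,-0.5) → rotate → (-4.33139,2.54737) → ×s → (-2.51220,1.47747) → (-2.51,1.48)
v4: (1.5,4) → rotate → (-3.03685,-3.00458) → ×s → (-1.76138,-1.74266) → (-1.76,-1.74)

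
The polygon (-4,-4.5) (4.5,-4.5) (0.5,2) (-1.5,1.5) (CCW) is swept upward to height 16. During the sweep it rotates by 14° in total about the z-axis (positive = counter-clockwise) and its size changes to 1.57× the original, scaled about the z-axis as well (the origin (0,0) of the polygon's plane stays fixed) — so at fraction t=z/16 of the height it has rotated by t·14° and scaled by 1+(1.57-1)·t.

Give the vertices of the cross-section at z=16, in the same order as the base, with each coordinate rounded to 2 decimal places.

t = z/height = 16/16 = 1
s = 1 + (scale-1)·z/height = 1 + (1.57-1)·16/16 = 1.570000
θ = twist·z/height = 14°·16/16 = 14.0000° = 0.244346 rad
cos θ = 0.970296, sin θ = 0.241922 (intermediates below are computed at full precision and shown rounded to 5 d.p.)
v1: (-4,-4.5) → rotate → (-2.79253,-5.33402) → ×s → (-4.38428,-8.37441) → (-4.38,-8.37)
v2: (4.5,-4.5) → rotate → (5.45498,-3.27768) → ×s → (8.56432,-5.14596) → (8.56,-5.15)
v3: (0.5,2) → rotate → (0.00130,2.06155) → ×s → (0.00205,3.23664) → (0.00,3.24)
v4: (-1.5,1.5) → rotate → (-1.81833,1.09256) → ×s → (-2.85477,1.71532) → (-2.85,1.72)

Cross-section at z=16: (-4.38,-8.37) (8.56,-5.15) (0.00,3.24) (-2.85,1.72)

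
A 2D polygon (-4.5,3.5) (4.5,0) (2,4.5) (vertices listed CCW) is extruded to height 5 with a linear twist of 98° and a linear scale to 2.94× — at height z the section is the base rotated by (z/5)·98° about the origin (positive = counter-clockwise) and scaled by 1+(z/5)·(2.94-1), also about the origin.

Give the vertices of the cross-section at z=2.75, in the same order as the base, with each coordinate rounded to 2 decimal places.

t = z/height = 2.75/5 = 0.55
s = 1 + (scale-1)·z/height = 1 + (2.94-1)·2.75/5 = 2.067000
θ = twist·z/height = 98°·2.75/5 = 53.9000° = 0.940732 rad
cos θ = 0.589196, sin θ = 0.807990 (intermediates below are computed at full precision and shown rounded to 5 d.p.)
v1: (-4.5,3.5) → rotate → (-5.47935,-1.57377) → ×s → (-11.32581,-3.25298) → (-11.33,-3.25)
v2: (4.5,0) → rotate → (2.65138,3.63595) → ×s → (5.48041,7.51552) → (5.48,7.52)
v3: (2,4.5) → rotate → (-2.45756,4.26736) → ×s → (-5.07978,8.82064) → (-5.08,8.82)

Cross-section at z=2.75: (-11.33,-3.25) (5.48,7.52) (-5.08,8.82)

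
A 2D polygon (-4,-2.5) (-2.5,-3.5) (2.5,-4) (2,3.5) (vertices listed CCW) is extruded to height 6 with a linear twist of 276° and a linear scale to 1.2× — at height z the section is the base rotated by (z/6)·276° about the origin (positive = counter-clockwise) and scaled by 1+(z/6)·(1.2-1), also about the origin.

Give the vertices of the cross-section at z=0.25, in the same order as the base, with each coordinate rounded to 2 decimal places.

Cross-section at z=0.25: (-3.45,-3.27) (-1.77,-3.96) (3.27,-3.45) (1.27,3.86)

t = z/height = 0.25/6 = 0.0416667
s = 1 + (scale-1)·z/height = 1 + (1.2-1)·0.25/6 = 1.008333
θ = twist·z/height = 276°·0.25/6 = 11.5000° = 0.200713 rad
cos θ = 0.979925, sin θ = 0.199368 (intermediates below are computed at full precision and shown rounded to 5 d.p.)
v1: (-4,-2.5) → rotate → (-3.42128,-3.24728) → ×s → (-3.44979,-3.27434) → (-3.45,-3.27)
v2: (-2.5,-3.5) → rotate → (-1.75202,-3.92816) → ×s → (-1.76662,-3.96089) → (-1.77,-3.96)
v3: (2.5,-4) → rotate → (3.24728,-3.42128) → ×s → (3.27434,-3.44979) → (3.27,-3.45)
v4: (2,3.5) → rotate → (1.26206,3.82847) → ×s → (1.27258,3.86038) → (1.27,3.86)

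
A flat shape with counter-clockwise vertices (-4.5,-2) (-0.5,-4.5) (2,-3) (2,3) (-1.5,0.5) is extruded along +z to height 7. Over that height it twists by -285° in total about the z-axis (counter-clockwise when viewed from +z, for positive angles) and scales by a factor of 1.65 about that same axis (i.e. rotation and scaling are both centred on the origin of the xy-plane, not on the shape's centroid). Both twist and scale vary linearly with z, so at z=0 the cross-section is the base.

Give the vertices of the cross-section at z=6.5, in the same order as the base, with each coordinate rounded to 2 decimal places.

t = z/height = 6.5/7 = 0.928571
s = 1 + (scale-1)·z/height = 1 + (1.65-1)·6.5/7 = 1.603571
θ = twist·z/height = -285°·6.5/7 = -264.6429° = -4.618889 rad
cos θ = -0.093364, sin θ = 0.995632 (intermediates below are computed at full precision and shown rounded to 5 d.p.)
v1: (-4.5,-2) → rotate → (2.41140,-4.29362) → ×s → (3.86685,-6.88512) → (3.87,-6.89)
v2: (-0.5,-4.5) → rotate → (4.52703,-0.07768) → ×s → (7.25941,-0.12457) → (7.26,-0.12)
v3: (2,-3) → rotate → (2.80017,2.27135) → ×s → (4.49027,3.64228) → (4.49,3.64)
v4: (2,3) → rotate → (-3.17362,1.71117) → ×s → (-5.08913,2.74399) → (-5.09,2.74)
v5: (-1.5,0.5) → rotate → (-0.35777,-1.54013) → ×s → (-0.57371,-2.46971) → (-0.57,-2.47)

Cross-section at z=6.5: (3.87,-6.89) (7.26,-0.12) (4.49,3.64) (-5.09,2.74) (-0.57,-2.47)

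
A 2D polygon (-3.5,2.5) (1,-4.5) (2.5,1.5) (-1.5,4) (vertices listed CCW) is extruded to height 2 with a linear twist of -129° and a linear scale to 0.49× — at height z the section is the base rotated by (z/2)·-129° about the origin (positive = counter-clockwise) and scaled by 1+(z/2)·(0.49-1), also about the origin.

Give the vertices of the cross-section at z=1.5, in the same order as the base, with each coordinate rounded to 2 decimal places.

Cross-section at z=1.5: (1.79,1.96) (-2.83,-0.29) (0.74,-1.64) (2.56,0.63)

t = z/height = 1.5/2 = 0.75
s = 1 + (scale-1)·z/height = 1 + (0.49-1)·1.5/2 = 0.617500
θ = twist·z/height = -129°·1.5/2 = -96.7500° = -1.688606 rad
cos θ = -0.117537, sin θ = -0.993068 (intermediates below are computed at full precision and shown rounded to 5 d.p.)
v1: (-3.5,2.5) → rotate → (2.89405,3.18190) → ×s → (1.78708,1.96482) → (1.79,1.96)
v2: (1,-4.5) → rotate → (-4.58635,-0.46415) → ×s → (-2.83207,-0.28661) → (-2.83,-0.29)
v3: (2.5,1.5) → rotate → (1.19576,-2.65898) → ×s → (0.73838,-1.64192) → (0.74,-1.64)
v4: (-1.5,4) → rotate → (4.14858,1.01945) → ×s → (2.56175,0.62951) → (2.56,0.63)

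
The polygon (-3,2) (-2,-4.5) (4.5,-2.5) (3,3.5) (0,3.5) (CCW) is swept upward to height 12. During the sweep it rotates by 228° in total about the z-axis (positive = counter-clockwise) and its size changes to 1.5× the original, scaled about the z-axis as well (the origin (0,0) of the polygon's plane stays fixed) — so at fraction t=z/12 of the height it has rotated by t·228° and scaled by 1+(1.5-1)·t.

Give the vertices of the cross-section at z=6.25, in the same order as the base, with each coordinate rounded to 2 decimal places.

Cross-section at z=6.25: (-0.39,-4.53) (6.19,0.52) (0.03,6.49) (-5.69,1.19) (-3.87,-2.12)

t = z/height = 6.25/12 = 0.520833
s = 1 + (scale-1)·z/height = 1 + (1.5-1)·6.25/12 = 1.260417
θ = twist·z/height = 228°·6.25/12 = 118.7500° = 2.072578 rad
cos θ = -0.480989, sin θ = 0.876727 (intermediates below are computed at full precision and shown rounded to 5 d.p.)
v1: (-3,2) → rotate → (-0.31049,-3.59216) → ×s → (-0.39134,-4.52762) → (-0.39,-4.53)
v2: (-2,-4.5) → rotate → (4.90725,0.41100) → ×s → (6.18518,0.51803) → (6.19,0.52)
v3: (4.5,-2.5) → rotate → (0.02737,5.14774) → ×s → (0.03449,6.48830) → (0.03,6.49)
v4: (3,3.5) → rotate → (-4.51151,0.94672) → ×s → (-5.68638,1.19326) → (-5.69,1.19)
v5: (0,3.5) → rotate → (-3.06854,-1.68346) → ×s → (-3.86764,-2.12186) → (-3.87,-2.12)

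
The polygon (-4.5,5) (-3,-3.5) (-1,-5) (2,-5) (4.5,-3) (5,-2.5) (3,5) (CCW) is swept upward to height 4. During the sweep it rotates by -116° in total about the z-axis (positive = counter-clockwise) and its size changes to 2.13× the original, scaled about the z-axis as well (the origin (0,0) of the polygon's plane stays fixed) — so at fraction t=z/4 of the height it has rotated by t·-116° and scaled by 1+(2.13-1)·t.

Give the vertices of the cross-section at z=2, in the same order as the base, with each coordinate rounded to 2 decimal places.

t = z/height = 2/4 = 0.5
s = 1 + (scale-1)·z/height = 1 + (2.13-1)·2/4 = 1.565000
θ = twist·z/height = -116°·2/4 = -58.0000° = -1.012291 rad
cos θ = 0.529919, sin θ = -0.848048 (intermediates below are computed at full precision and shown rounded to 5 d.p.)
v1: (-4.5,5) → rotate → (1.85560,6.46581) → ×s → (2.90402,10.11900) → (2.90,10.12)
v2: (-3,-3.5) → rotate → (-4.55793,0.68943) → ×s → (-7.13315,1.07895) → (-7.13,1.08)
v3: (-1,-5) → rotate → (-4.77016,-1.80155) → ×s → (-7.46530,-2.81942) → (-7.47,-2.82)
v4: (2,-5) → rotate → (-3.18040,-4.34569) → ×s → (-4.97733,-6.80101) → (-4.98,-6.80)
v5: (4.5,-3) → rotate → (-0.15951,-5.40597) → ×s → (-0.24963,-8.46035) → (-0.25,-8.46)
v6: (5,-2.5) → rotate → (0.52948,-5.56504) → ×s → (0.82863,-8.70929) → (0.83,-8.71)
v7: (3,5) → rotate → (5.83000,0.10545) → ×s → (9.12395,0.16503) → (9.12,0.17)

Cross-section at z=2: (2.90,10.12) (-7.13,1.08) (-7.47,-2.82) (-4.98,-6.80) (-0.25,-8.46) (0.83,-8.71) (9.12,0.17)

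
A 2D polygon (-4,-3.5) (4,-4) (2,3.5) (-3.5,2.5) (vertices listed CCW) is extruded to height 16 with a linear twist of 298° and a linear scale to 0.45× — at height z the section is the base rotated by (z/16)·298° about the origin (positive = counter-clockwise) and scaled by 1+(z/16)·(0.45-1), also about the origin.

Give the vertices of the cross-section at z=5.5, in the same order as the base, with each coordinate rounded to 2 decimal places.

Cross-section at z=5.5: (3.47,-2.56) (2.47,3.87) (-3.12,0.97) (-1.37,-3.21)

t = z/height = 5.5/16 = 0.34375
s = 1 + (scale-1)·z/height = 1 + (0.45-1)·5.5/16 = 0.810938
θ = twist·z/height = 298°·5.5/16 = 102.4375° = 1.787872 rad
cos θ = -0.215375, sin θ = 0.976532 (intermediates below are computed at full precision and shown rounded to 5 d.p.)
v1: (-4,-3.5) → rotate → (4.27936,-3.15232) → ×s → (3.47029,-2.55633) → (3.47,-2.56)
v2: (4,-4) → rotate → (3.04463,4.76762) → ×s → (2.46900,3.86625) → (2.47,3.87)
v3: (2,3.5) → rotate → (-3.84861,1.19925) → ×s → (-3.12098,0.97252) → (-3.12,0.97)
v4: (-3.5,2.5) → rotate → (-1.68752,-3.95630) → ×s → (-1.36847,-3.20831) → (-1.37,-3.21)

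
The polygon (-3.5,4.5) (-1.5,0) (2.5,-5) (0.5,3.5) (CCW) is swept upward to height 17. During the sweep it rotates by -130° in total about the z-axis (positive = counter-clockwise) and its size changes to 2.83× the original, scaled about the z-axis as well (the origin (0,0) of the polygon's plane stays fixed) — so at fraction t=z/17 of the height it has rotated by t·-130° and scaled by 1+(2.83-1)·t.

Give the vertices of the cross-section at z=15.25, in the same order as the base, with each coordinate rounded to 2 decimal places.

t = z/height = 15.25/17 = 0.897059
s = 1 + (scale-1)·z/height = 1 + (2.83-1)·15.25/17 = 2.641618
θ = twist·z/height = -130°·15.25/17 = -116.6176° = -2.035362 rad
cos θ = -0.448034, sin θ = -0.894016 (intermediates below are computed at full precision and shown rounded to 5 d.p.)
v1: (-3.5,4.5) → rotate → (5.59119,1.11290) → ×s → (14.76980,2.93986) → (14.77,2.94)
v2: (-1.5,0) → rotate → (0.67205,1.34102) → ×s → (1.77530,3.54247) → (1.78,3.54)
v3: (2.5,-5) → rotate → (-5.59017,0.00513) → ×s → (-14.76709,0.01356) → (-14.77,0.01)
v4: (0.5,3.5) → rotate → (2.90504,-2.01513) → ×s → (7.67400,-5.32320) → (7.67,-5.32)

Cross-section at z=15.25: (14.77,2.94) (1.78,3.54) (-14.77,0.01) (7.67,-5.32)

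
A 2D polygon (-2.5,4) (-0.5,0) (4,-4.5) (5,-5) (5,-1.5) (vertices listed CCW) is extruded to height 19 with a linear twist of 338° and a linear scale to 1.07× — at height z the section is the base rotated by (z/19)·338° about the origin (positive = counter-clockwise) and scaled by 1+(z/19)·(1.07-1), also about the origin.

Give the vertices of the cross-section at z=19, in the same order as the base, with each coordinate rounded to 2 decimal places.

Cross-section at z=19: (-0.88,4.97) (-0.50,0.20) (2.16,-6.07) (2.96,-6.96) (4.36,-3.49)

t = z/height = 19/19 = 1
s = 1 + (scale-1)·z/height = 1 + (1.07-1)·19/19 = 1.070000
θ = twist·z/height = 338°·19/19 = 338.0000° = 5.899213 rad
cos θ = 0.927184, sin θ = -0.374607 (intermediates below are computed at full precision and shown rounded to 5 d.p.)
v1: (-2.5,4) → rotate → (-0.81953,4.64525) → ×s → (-0.87690,4.97042) → (-0.88,4.97)
v2: (-0.5,0) → rotate → (-0.46359,0.18730) → ×s → (-0.49604,0.20041) → (-0.50,0.20)
v3: (4,-4.5) → rotate → (2.02301,-5.67075) → ×s → (2.16462,-6.06771) → (2.16,-6.07)
v4: (5,-5) → rotate → (2.76289,-6.50895) → ×s → (2.95629,-6.96458) → (2.96,-6.96)
v5: (5,-1.5) → rotate → (4.07401,-3.26381) → ×s → (4.35919,-3.49228) → (4.36,-3.49)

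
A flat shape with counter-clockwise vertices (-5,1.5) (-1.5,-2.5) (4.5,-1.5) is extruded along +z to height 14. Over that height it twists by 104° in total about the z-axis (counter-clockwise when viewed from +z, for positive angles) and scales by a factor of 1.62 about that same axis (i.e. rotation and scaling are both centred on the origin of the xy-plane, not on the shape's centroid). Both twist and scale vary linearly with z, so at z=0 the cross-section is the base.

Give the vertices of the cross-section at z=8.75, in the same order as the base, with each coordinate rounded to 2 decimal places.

Cross-section at z=8.75: (-4.82,-5.41) (2.26,-3.35) (4.52,4.78)

t = z/height = 8.75/14 = 0.625
s = 1 + (scale-1)·z/height = 1 + (1.62-1)·8.75/14 = 1.387500
θ = twist·z/height = 104°·8.75/14 = 65.0000° = 1.134464 rad
cos θ = 0.422618, sin θ = 0.906308 (intermediates below are computed at full precision and shown rounded to 5 d.p.)
v1: (-5,1.5) → rotate → (-3.47255,-3.89761) → ×s → (-4.81817,-5.40794) → (-4.82,-5.41)
v2: (-1.5,-2.5) → rotate → (1.63184,-2.41601) → ×s → (2.26418,-3.35221) → (2.26,-3.35)
v3: (4.5,-1.5) → rotate → (3.26124,3.44446) → ×s → (4.52498,4.77918) → (4.52,4.78)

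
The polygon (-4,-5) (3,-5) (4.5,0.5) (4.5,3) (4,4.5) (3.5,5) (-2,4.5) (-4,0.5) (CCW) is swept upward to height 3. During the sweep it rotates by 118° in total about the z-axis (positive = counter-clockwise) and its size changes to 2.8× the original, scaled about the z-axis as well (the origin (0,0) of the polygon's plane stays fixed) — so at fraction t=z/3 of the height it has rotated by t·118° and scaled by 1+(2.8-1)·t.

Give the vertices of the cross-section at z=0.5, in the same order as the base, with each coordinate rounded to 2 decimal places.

t = z/height = 0.5/3 = 0.166667
s = 1 + (scale-1)·z/height = 1 + (2.8-1)·0.5/3 = 1.300000
θ = twist·z/height = 118°·0.5/3 = 19.6667° = 0.343248 rad
cos θ = 0.941666, sin θ = 0.336547 (intermediates below are computed at full precision and shown rounded to 5 d.p.)
v1: (-4,-5) → rotate → (-2.08393,-6.05452) → ×s → (-2.70911,-7.87088) → (-2.71,-7.87)
v2: (3,-5) → rotate → (4.50774,-3.69869) → ×s → (5.86006,-4.80830) → (5.86,-4.81)
v3: (4.5,0.5) → rotate → (4.06923,1.98530) → ×s → (5.28999,2.58089) → (5.29,2.58)
v4: (4.5,3) → rotate → (3.22786,4.33946) → ×s → (4.19621,5.64130) → (4.20,5.64)
v5: (4,4.5) → rotate → (2.25220,5.58369) → ×s → (2.92786,7.25880) → (2.93,7.26)
v6: (3.5,5) → rotate → (1.61310,5.88625) → ×s → (2.09702,7.65212) → (2.10,7.65)
v7: (-2,4.5) → rotate → (-3.39780,3.56440) → ×s → (-4.41714,4.63373) → (-4.42,4.63)
v8: (-4,0.5) → rotate → (-3.93494,-0.87536) → ×s → (-5.11542,-1.13796) → (-5.12,-1.14)

Cross-section at z=0.5: (-2.71,-7.87) (5.86,-4.81) (5.29,2.58) (4.20,5.64) (2.93,7.26) (2.10,7.65) (-4.42,4.63) (-5.12,-1.14)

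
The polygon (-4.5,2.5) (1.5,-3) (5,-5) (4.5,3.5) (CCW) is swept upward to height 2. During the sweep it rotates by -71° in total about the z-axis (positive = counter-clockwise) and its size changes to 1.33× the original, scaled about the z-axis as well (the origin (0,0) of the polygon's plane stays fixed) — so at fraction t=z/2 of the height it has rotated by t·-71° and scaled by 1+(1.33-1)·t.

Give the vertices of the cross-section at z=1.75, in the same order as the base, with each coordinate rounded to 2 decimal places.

t = z/height = 1.75/2 = 0.875
s = 1 + (scale-1)·z/height = 1 + (1.33-1)·1.75/2 = 1.288750
θ = twist·z/height = -71°·1.75/2 = -62.1250° = -1.084286 rad
cos θ = 0.467544, sin θ = -0.883970 (intermediates below are computed at full precision and shown rounded to 5 d.p.)
v1: (-4.5,2.5) → rotate → (0.10598,5.14672) → ×s → (0.13658,6.63284) → (0.14,6.63)
v2: (1.5,-3) → rotate → (-1.95059,-2.72859) → ×s → (-2.51383,-3.51647) → (-2.51,-3.52)
v3: (5,-5) → rotate → (-2.08213,-6.75757) → ×s → (-2.68334,-8.70882) → (-2.68,-8.71)
v4: (4.5,3.5) → rotate → (5.19784,-2.34146) → ×s → (6.69872,-3.01756) → (6.70,-3.02)

Cross-section at z=1.75: (0.14,6.63) (-2.51,-3.52) (-2.68,-8.71) (6.70,-3.02)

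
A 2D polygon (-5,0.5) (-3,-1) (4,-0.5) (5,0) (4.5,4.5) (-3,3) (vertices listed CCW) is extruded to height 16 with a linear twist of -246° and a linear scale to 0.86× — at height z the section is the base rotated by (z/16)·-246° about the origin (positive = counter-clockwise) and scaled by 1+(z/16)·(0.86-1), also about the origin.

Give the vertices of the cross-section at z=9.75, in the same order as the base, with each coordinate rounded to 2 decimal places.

Cross-section at z=9.75: (4.19,1.90) (1.92,2.17) (-3.39,-1.44) (-3.96,-2.29) (-1.50,-5.63) (3.75,-1.00)

t = z/height = 9.75/16 = 0.609375
s = 1 + (scale-1)·z/height = 1 + (0.86-1)·9.75/16 = 0.914688
θ = twist·z/height = -246°·9.75/16 = -149.9063° = -2.616358 rad
cos θ = -0.865206, sin θ = -0.501416 (intermediates below are computed at full precision and shown rounded to 5 d.p.)
v1: (-5,0.5) → rotate → (4.57674,2.07448) → ×s → (4.18629,1.89750) → (4.19,1.90)
v2: (-3,-1) → rotate → (2.09420,2.36946) → ×s → (1.91554,2.16731) → (1.92,2.17)
v3: (4,-0.5) → rotate → (-3.71153,-1.57306) → ×s → (-3.39489,-1.43886) → (-3.39,-1.44)
v4: (5,0) → rotate → (-4.32603,-2.50708) → ×s → (-3.95697,-2.29320) → (-3.96,-2.29)
v5: (4.5,4.5) → rotate → (-1.63705,-6.14980) → ×s → (-1.49739,-5.62515) → (-1.50,-5.63)
v6: (-3,3) → rotate → (4.09987,-1.09137) → ×s → (3.75010,-0.99826) → (3.75,-1.00)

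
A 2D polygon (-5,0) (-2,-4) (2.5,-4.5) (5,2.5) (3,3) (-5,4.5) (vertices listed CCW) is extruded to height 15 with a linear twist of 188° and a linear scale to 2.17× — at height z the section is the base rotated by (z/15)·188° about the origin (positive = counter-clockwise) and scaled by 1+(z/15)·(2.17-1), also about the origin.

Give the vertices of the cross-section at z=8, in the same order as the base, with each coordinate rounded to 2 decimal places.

t = z/height = 8/15 = 0.533333
s = 1 + (scale-1)·z/height = 1 + (2.17-1)·8/15 = 1.624000
θ = twist·z/height = 188°·8/15 = 100.2667° = 1.749983 rad
cos θ = -0.178230, sin θ = 0.983989 (intermediates below are computed at full precision and shown rounded to 5 d.p.)
v1: (-5,0) → rotate → (0.89115,-4.91994) → ×s → (1.44723,-7.98999) → (1.45,-7.99)
v2: (-2,-4) → rotate → (4.29242,-1.25506) → ×s → (6.97088,-2.03822) → (6.97,-2.04)
v3: (2.5,-4.5) → rotate → (3.98238,3.26201) → ×s → (6.46738,5.29750) → (6.47,5.30)
v4: (5,2.5) → rotate → (-3.35112,4.47437) → ×s → (-5.44222,7.26638) → (-5.44,7.27)
v5: (3,3) → rotate → (-3.48666,2.41728) → ×s → (-5.66233,3.92566) → (-5.66,3.93)
v6: (-5,4.5) → rotate → (-3.53680,-5.72198) → ×s → (-5.74376,-9.29249) → (-5.74,-9.29)

Cross-section at z=8: (1.45,-7.99) (6.97,-2.04) (6.47,5.30) (-5.44,7.27) (-5.66,3.93) (-5.74,-9.29)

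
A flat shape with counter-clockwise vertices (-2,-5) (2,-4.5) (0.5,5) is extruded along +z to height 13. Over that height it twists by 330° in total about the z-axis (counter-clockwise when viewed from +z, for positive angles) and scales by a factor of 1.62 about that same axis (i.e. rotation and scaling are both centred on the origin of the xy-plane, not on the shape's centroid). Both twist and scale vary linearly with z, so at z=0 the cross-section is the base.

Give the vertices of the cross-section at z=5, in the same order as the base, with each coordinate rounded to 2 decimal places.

t = z/height = 5/13 = 0.384615
s = 1 + (scale-1)·z/height = 1 + (1.62-1)·5/13 = 1.238462
θ = twist·z/height = 330°·5/13 = 126.9231° = 2.215226 rad
cos θ = -0.600742, sin θ = 0.799443 (intermediates below are computed at full precision and shown rounded to 5 d.p.)
v1: (-2,-5) → rotate → (5.19870,1.40483) → ×s → (6.43839,1.73982) → (6.44,1.74)
v2: (2,-4.5) → rotate → (2.39601,4.30223) → ×s → (2.96736,5.32814) → (2.97,5.33)
v3: (0.5,5) → rotate → (-4.29758,-2.60399) → ×s → (-5.32239,-3.22494) → (-5.32,-3.22)

Cross-section at z=5: (6.44,1.74) (2.97,5.33) (-5.32,-3.22)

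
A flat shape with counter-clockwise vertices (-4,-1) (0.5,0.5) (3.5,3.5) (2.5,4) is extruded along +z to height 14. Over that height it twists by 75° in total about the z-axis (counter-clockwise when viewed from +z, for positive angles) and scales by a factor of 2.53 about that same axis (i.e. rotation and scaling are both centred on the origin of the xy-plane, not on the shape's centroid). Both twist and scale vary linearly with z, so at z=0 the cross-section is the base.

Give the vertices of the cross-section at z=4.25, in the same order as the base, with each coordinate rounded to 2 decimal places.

Cross-section at z=4.25: (-4.83,-3.62) (0.39,0.96) (2.74,6.71) (1.11,6.82)

t = z/height = 4.25/14 = 0.303571
s = 1 + (scale-1)·z/height = 1 + (2.53-1)·4.25/14 = 1.464464
θ = twist·z/height = 75°·4.25/14 = 22.7679° = 0.397374 rad
cos θ = 0.922080, sin θ = 0.386998 (intermediates below are computed at full precision and shown rounded to 5 d.p.)
v1: (-4,-1) → rotate → (-3.30132,-2.47007) → ×s → (-4.83467,-3.61733) → (-4.83,-3.62)
v2: (0.5,0.5) → rotate → (0.26754,0.65454) → ×s → (0.39180,0.95855) → (0.39,0.96)
v3: (3.5,3.5) → rotate → (1.87279,4.58178) → ×s → (2.74263,6.70985) → (2.74,6.71)
v4: (2.5,4) → rotate → (0.75721,4.65582) → ×s → (1.10890,6.81828) → (1.11,6.82)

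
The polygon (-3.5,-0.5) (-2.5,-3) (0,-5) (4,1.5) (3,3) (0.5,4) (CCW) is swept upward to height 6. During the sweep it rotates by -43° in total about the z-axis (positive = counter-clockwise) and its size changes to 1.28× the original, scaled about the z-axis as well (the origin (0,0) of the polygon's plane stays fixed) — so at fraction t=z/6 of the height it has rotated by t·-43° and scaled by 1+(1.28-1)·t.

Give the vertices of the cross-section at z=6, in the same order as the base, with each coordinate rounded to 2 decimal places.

t = z/height = 6/6 = 1
s = 1 + (scale-1)·z/height = 1 + (1.28-1)·6/6 = 1.280000
θ = twist·z/height = -43°·6/6 = -43.0000° = -0.750492 rad
cos θ = 0.731354, sin θ = -0.681998 (intermediates below are computed at full precision and shown rounded to 5 d.p.)
v1: (-3.5,-0.5) → rotate → (-2.90074,2.02132) → ×s → (-3.71294,2.58729) → (-3.71,2.59)
v2: (-2.5,-3) → rotate → (-3.87438,-0.48907) → ×s → (-4.95921,-0.62600) → (-4.96,-0.63)
v3: (0,-5) → rotate → (-3.40999,-3.65677) → ×s → (-4.36479,-4.68066) → (-4.36,-4.68)
v4: (4,1.5) → rotate → (3.94841,-1.63096) → ×s → (5.05397,-2.08763) → (5.05,-2.09)
v5: (3,3) → rotate → (4.24006,0.14807) → ×s → (5.42727,0.18952) → (5.43,0.19)
v6: (0.5,4) → rotate → (3.09367,2.58442) → ×s → (3.95990,3.30805) → (3.96,3.31)

Cross-section at z=6: (-3.71,2.59) (-4.96,-0.63) (-4.36,-4.68) (5.05,-2.09) (5.43,0.19) (3.96,3.31)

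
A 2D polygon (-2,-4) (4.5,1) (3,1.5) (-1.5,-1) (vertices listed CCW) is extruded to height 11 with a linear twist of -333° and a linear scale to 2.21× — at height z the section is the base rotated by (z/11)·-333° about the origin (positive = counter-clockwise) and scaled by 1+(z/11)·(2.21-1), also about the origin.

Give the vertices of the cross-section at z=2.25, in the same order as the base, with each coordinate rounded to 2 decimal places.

Cross-section at z=2.25: (-5.56,0.46) (3.25,-4.74) (3.13,-2.78) (-1.86,1.27)

t = z/height = 2.25/11 = 0.204545
s = 1 + (scale-1)·z/height = 1 + (2.21-1)·2.25/11 = 1.247500
θ = twist·z/height = -333°·2.25/11 = -68.1136° = -1.188807 rad
cos θ = 0.372767, sin θ = -0.927925 (intermediates below are computed at full precision and shown rounded to 5 d.p.)
v1: (-2,-4) → rotate → (-4.45723,0.36478) → ×s → (-5.56040,0.45507) → (-5.56,0.46)
v2: (4.5,1) → rotate → (2.60538,-3.80290) → ×s → (3.25021,-4.74411) → (3.25,-4.74)
v3: (3,1.5) → rotate → (2.51019,-2.22462) → ×s → (3.13146,-2.77522) → (3.13,-2.78)
v4: (-1.5,-1) → rotate → (-1.48708,1.01912) → ×s → (-1.85513,1.27135) → (-1.86,1.27)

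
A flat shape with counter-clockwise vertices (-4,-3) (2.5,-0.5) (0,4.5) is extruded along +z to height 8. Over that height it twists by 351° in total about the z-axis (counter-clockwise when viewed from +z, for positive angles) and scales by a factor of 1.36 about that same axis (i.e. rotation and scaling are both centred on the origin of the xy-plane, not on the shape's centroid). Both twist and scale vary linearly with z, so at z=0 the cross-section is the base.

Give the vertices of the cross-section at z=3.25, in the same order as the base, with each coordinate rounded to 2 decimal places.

t = z/height = 3.25/8 = 0.40625
s = 1 + (scale-1)·z/height = 1 + (1.36-1)·3.25/8 = 1.146250
θ = twist·z/height = 351°·3.25/8 = 142.5938° = 2.488730 rad
cos θ = -0.794348, sin θ = 0.607462 (intermediates below are computed at full precision and shown rounded to 5 d.p.)
v1: (-4,-3) → rotate → (4.99978,-0.04680) → ×s → (5.73100,-0.05365) → (5.73,-0.05)
v2: (2.5,-0.5) → rotate → (-1.68214,1.91583) → ×s → (-1.92815,2.19602) → (-1.93,2.20)
v3: (0,4.5) → rotate → (-2.73358,-3.57457) → ×s → (-3.13337,-4.09735) → (-3.13,-4.10)

Cross-section at z=3.25: (5.73,-0.05) (-1.93,2.20) (-3.13,-4.10)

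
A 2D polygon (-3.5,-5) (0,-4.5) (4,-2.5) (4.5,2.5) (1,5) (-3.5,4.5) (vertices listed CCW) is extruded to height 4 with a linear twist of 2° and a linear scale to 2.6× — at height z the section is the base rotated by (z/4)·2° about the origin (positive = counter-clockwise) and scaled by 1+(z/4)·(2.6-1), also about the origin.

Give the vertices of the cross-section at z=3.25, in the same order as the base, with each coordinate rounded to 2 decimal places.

Cross-section at z=3.25: (-7.72,-11.72) (0.29,-10.35) (9.36,-5.49) (10.18,6.04) (1.97,11.56) (-8.34,10.12)

t = z/height = 3.25/4 = 0.8125
s = 1 + (scale-1)·z/height = 1 + (2.6-1)·3.25/4 = 2.300000
θ = twist·z/height = 2°·3.25/4 = 1.6250° = 0.028362 rad
cos θ = 0.999598, sin θ = 0.028358 (intermediates below are computed at full precision and shown rounded to 5 d.p.)
v1: (-3.5,-5) → rotate → (-3.35680,-5.09724) → ×s → (-7.72065,-11.72366) → (-7.72,-11.72)
v2: (0,-4.5) → rotate → (0.12761,-4.49819) → ×s → (0.29350,-10.34584) → (0.29,-10.35)
v3: (4,-2.5) → rotate → (4.06929,-2.38556) → ×s → (9.35936,-5.48680) → (9.36,-5.49)
v4: (4.5,2.5) → rotate → (4.42730,2.62660) → ×s → (10.18278,6.04119) → (10.18,6.04)
v5: (1,5) → rotate → (0.85781,5.02635) → ×s → (1.97296,11.56060) → (1.97,11.56)
v6: (-3.5,4.5) → rotate → (-3.62620,4.39894) → ×s → (-8.34027,10.11756) → (-8.34,10.12)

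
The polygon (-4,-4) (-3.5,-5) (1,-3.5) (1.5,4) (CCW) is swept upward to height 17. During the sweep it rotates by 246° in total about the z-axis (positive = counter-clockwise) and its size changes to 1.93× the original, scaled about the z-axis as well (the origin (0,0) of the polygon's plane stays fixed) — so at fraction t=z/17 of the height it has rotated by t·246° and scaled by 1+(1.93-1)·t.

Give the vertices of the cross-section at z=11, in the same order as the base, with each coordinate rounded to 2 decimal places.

Cross-section at z=11: (8.27,3.71) (8.09,5.49) (0.50,5.81) (-4.52,-5.13)

t = z/height = 11/17 = 0.647059
s = 1 + (scale-1)·z/height = 1 + (1.93-1)·11/17 = 1.601765
θ = twist·z/height = 246°·11/17 = 159.1765° = 2.778154 rad
cos θ = -0.934680, sin θ = 0.355491 (intermediates below are computed at full precision and shown rounded to 5 d.p.)
v1: (-4,-4) → rotate → (5.16068,2.31676) → ×s → (8.26620,3.71090) → (8.27,3.71)
v2: (-3.5,-5) → rotate → (5.04883,3.42918) → ×s → (8.08704,5.49274) → (8.09,5.49)
v3: (1,-3.5) → rotate → (0.30954,3.62687) → ×s → (0.49581,5.80939) → (0.50,5.81)
v4: (1.5,4) → rotate → (-2.82398,-3.20548) → ×s → (-4.52336,-5.13443) → (-4.52,-5.13)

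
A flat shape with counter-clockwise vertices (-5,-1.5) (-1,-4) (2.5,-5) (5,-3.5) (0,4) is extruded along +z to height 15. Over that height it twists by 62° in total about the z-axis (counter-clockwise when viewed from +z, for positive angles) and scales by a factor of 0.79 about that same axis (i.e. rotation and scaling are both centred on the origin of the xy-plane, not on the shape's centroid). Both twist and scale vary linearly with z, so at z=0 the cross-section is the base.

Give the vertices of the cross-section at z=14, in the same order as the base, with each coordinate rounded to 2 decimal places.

Cross-section at z=14: (-1.12,-4.05) (2.30,-2.39) (4.47,-0.44) (4.52,1.91) (-2.72,1.71)

t = z/height = 14/15 = 0.933333
s = 1 + (scale-1)·z/height = 1 + (0.79-1)·14/15 = 0.804000
θ = twist·z/height = 62°·14/15 = 57.8667° = 1.009964 rad
cos θ = 0.531891, sin θ = 0.846813 (intermediates below are computed at full precision and shown rounded to 5 d.p.)
v1: (-5,-1.5) → rotate → (-1.38924,-5.03190) → ×s → (-1.11695,-4.04565) → (-1.12,-4.05)
v2: (-1,-4) → rotate → (2.85536,-2.97438) → ×s → (2.29571,-2.39140) → (2.30,-2.39)
v3: (2.5,-5) → rotate → (5.56379,-0.54243) → ×s → (4.47329,-0.43611) → (4.47,-0.44)
v4: (5,-3.5) → rotate → (5.62330,2.37244) → ×s → (4.52113,1.90744) → (4.52,1.91)
v5: (0,4) → rotate → (-3.38725,2.12757) → ×s → (-2.72335,1.71056) → (-2.72,1.71)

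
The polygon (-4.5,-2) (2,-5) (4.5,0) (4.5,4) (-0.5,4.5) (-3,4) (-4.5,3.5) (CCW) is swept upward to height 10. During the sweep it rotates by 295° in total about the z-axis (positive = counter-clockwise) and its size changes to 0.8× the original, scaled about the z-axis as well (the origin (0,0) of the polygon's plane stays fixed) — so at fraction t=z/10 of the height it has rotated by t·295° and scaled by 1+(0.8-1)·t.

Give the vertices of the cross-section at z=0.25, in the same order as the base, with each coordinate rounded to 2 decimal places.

Cross-section at z=0.25: (-4.19,-2.55) (2.61,-4.68) (4.44,0.57) (3.93,4.52) (-1.07,4.38) (-3.47,3.56) (-4.89,2.88)

t = z/height = 0.25/10 = 0.025
s = 1 + (scale-1)·z/height = 1 + (0.8-1)·0.25/10 = 0.995000
θ = twist·z/height = 295°·0.25/10 = 7.3750° = 0.128718 rad
cos θ = 0.991727, sin θ = 0.128363 (intermediates below are computed at full precision and shown rounded to 5 d.p.)
v1: (-4.5,-2) → rotate → (-4.20605,-2.56109) → ×s → (-4.18502,-2.54828) → (-4.19,-2.55)
v2: (2,-5) → rotate → (2.62527,-4.70191) → ×s → (2.61214,-4.67840) → (2.61,-4.68)
v3: (4.5,0) → rotate → (4.46277,0.57763) → ×s → (4.44046,0.57474) → (4.44,0.57)
v4: (4.5,4) → rotate → (3.94932,4.54454) → ×s → (3.92957,4.52182) → (3.93,4.52)
v5: (-0.5,4.5) → rotate → (-1.07350,4.39859) → ×s → (-1.06813,4.37660) → (-1.07,4.38)
v6: (-3,4) → rotate → (-3.48863,3.58182) → ×s → (-3.47119,3.56391) → (-3.47,3.56)
v7: (-4.5,3.5) → rotate → (-4.91204,2.89341) → ×s → (-4.88748,2.87895) → (-4.89,2.88)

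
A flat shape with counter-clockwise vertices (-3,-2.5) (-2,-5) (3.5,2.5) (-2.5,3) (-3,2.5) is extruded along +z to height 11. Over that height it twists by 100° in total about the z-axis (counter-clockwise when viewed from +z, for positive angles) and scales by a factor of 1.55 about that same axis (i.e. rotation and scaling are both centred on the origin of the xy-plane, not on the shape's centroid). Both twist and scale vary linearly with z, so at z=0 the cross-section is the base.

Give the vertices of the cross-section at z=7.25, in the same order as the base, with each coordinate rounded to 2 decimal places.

t = z/height = 7.25/11 = 0.659091
s = 1 + (scale-1)·z/height = 1 + (1.55-1)·7.25/11 = 1.362500
θ = twist·z/height = 100°·7.25/11 = 65.9091° = 1.150331 rad
cos θ = 0.408186, sin θ = 0.912899 (intermediates below are computed at full precision and shown rounded to 5 d.p.)
v1: (-3,-2.5) → rotate → (1.05769,-3.75916) → ×s → (1.44110,-5.12186) → (1.44,-5.12)
v2: (-2,-5) → rotate → (3.74812,-3.86673) → ×s → (5.10682,-5.26841) → (5.11,-5.27)
v3: (3.5,2.5) → rotate → (-0.85360,4.21561) → ×s → (-1.16303,5.74377) → (-1.16,5.74)
v4: (-2.5,3) → rotate → (-3.75916,-1.05769) → ×s → (-5.12186,-1.44110) → (-5.12,-1.44)
v5: (-3,2.5) → rotate → (-3.50680,-1.71823) → ×s → (-4.77802,-2.34109) → (-4.78,-2.34)

Cross-section at z=7.25: (1.44,-5.12) (5.11,-5.27) (-1.16,5.74) (-5.12,-1.44) (-4.78,-2.34)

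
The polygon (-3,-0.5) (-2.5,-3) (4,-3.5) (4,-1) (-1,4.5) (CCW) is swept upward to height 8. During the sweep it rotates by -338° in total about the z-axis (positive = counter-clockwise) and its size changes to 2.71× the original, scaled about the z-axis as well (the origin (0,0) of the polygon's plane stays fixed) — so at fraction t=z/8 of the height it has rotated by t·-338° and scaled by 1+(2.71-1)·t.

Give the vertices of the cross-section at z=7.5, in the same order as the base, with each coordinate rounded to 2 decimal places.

t = z/height = 7.5/8 = 0.9375
s = 1 + (scale-1)·z/height = 1 + (2.71-1)·7.5/8 = 2.603125
θ = twist·z/height = -338°·7.5/8 = -316.8750° = -5.530512 rad
cos θ = 0.729864, sin θ = 0.683592 (intermediates below are computed at full precision and shown rounded to 5 d.p.)
v1: (-3,-0.5) → rotate → (-1.84780,-2.41571) → ×s → (-4.81004,-6.28839) → (-4.81,-6.29)
v2: (-2.5,-3) → rotate → (0.22612,-3.89857) → ×s → (0.58861,-10.14847) → (0.59,-10.15)
v3: (4,-3.5) → rotate → (5.31203,0.17984) → ×s → (13.82788,0.46816) → (13.83,0.47)
v4: (4,-1) → rotate → (3.60305,2.00451) → ×s → (9.37919,5.21798) → (9.38,5.22)
v5: (-1,4.5) → rotate → (-3.80603,2.60080) → ×s → (-9.90757,6.77020) → (-9.91,6.77)

Cross-section at z=7.5: (-4.81,-6.29) (0.59,-10.15) (13.83,0.47) (9.38,5.22) (-9.91,6.77)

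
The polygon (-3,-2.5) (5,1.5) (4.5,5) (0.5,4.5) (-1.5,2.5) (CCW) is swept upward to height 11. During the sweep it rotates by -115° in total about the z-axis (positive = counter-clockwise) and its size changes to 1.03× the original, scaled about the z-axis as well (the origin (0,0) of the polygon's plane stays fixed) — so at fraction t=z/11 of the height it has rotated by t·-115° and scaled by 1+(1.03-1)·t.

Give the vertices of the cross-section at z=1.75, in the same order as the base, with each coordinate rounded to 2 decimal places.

Cross-section at z=1.75: (-3.65,-1.44) (5.24,-0.15) (5.87,3.35) (1.90,4.14) (-0.64,2.86)

t = z/height = 1.75/11 = 0.159091
s = 1 + (scale-1)·z/height = 1 + (1.03-1)·1.75/11 = 1.004773
θ = twist·z/height = -115°·1.75/11 = -18.2955° = -0.319316 rad
cos θ = 0.949450, sin θ = -0.313917 (intermediates below are computed at full precision and shown rounded to 5 d.p.)
v1: (-3,-2.5) → rotate → (-3.63314,-1.43187) → ×s → (-3.65048,-1.43871) → (-3.65,-1.44)
v2: (5,1.5) → rotate → (5.21813,-0.14541) → ×s → (5.24303,-0.14610) → (5.24,-0.15)
v3: (4.5,5) → rotate → (5.84211,3.33462) → ×s → (5.87000,3.35054) → (5.87,3.35)
v4: (0.5,4.5) → rotate → (1.88735,4.11557) → ×s → (1.89636,4.13521) → (1.90,4.14)
v5: (-1.5,2.5) → rotate → (-0.63938,2.84450) → ×s → (-0.64243,2.85808) → (-0.64,2.86)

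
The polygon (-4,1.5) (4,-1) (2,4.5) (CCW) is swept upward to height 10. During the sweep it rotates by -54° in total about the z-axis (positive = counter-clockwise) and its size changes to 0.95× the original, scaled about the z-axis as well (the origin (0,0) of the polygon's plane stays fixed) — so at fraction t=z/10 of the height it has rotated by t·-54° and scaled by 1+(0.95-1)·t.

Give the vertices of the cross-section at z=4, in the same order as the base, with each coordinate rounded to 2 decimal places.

t = z/height = 4/10 = 0.4
s = 1 + (scale-1)·z/height = 1 + (0.95-1)·4/10 = 0.980000
θ = twist·z/height = -54°·4/10 = -21.6000° = -0.376991 rad
cos θ = 0.929776, sin θ = -0.368125 (intermediates below are computed at full precision and shown rounded to 5 d.p.)
v1: (-4,1.5) → rotate → (-3.16692,2.86716) → ×s → (-3.10358,2.80982) → (-3.10,2.81)
v2: (4,-1) → rotate → (3.35098,-2.40227) → ×s → (3.28396,-2.35423) → (3.28,-2.35)
v3: (2,4.5) → rotate → (3.51611,3.44775) → ×s → (3.44579,3.37879) → (3.45,3.38)

Cross-section at z=4: (-3.10,2.81) (3.28,-2.35) (3.45,3.38)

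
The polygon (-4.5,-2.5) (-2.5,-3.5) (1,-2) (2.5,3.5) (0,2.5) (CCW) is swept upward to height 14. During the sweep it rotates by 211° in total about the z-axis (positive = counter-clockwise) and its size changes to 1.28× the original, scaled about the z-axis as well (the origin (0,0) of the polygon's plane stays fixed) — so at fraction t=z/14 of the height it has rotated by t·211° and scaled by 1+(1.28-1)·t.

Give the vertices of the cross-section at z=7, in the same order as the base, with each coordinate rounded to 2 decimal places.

Cross-section at z=7: (4.12,-4.18) (4.61,-1.68) (1.89,1.71) (-4.61,1.68) (-2.75,-0.76)

t = z/height = 7/14 = 0.5
s = 1 + (scale-1)·z/height = 1 + (1.28-1)·7/14 = 1.140000
θ = twist·z/height = 211°·7/14 = 105.5000° = 1.841322 rad
cos θ = -0.267238, sin θ = 0.963630 (intermediates below are computed at full precision and shown rounded to 5 d.p.)
v1: (-4.5,-2.5) → rotate → (3.61165,-3.66824) → ×s → (4.11728,-4.18179) → (4.12,-4.18)
v2: (-2.5,-3.5) → rotate → (4.04080,-1.47374) → ×s → (4.60651,-1.68007) → (4.61,-1.68)
v3: (1,-2) → rotate → (1.66002,1.49811) → ×s → (1.89243,1.70784) → (1.89,1.71)
v4: (2.5,3.5) → rotate → (-4.04080,1.47374) → ×s → (-4.60651,1.68007) → (-4.61,1.68)
v5: (0,2.5) → rotate → (-2.40908,-0.66810) → ×s → (-2.74635,-0.76163) → (-2.75,-0.76)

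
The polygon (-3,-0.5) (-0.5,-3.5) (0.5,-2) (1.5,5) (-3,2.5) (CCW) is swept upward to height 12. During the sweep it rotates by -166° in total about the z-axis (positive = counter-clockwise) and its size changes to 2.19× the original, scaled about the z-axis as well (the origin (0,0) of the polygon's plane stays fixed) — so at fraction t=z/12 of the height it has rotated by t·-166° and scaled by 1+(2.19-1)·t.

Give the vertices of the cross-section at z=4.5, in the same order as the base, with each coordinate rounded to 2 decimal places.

Cross-section at z=4.5: (-2.66,3.50) (-4.82,-1.72) (-2.22,-1.99) (7.41,1.45) (1.18,5.52)

t = z/height = 4.5/12 = 0.375
s = 1 + (scale-1)·z/height = 1 + (2.19-1)·4.5/12 = 1.446250
θ = twist·z/height = -166°·4.5/12 = -62.2500° = -1.086467 rad
cos θ = 0.465615, sin θ = -0.884988 (intermediates below are computed at full precision and shown rounded to 5 d.p.)
v1: (-3,-0.5) → rotate → (-1.83934,2.42216) → ×s → (-2.66014,3.50304) → (-2.66,3.50)
v2: (-0.5,-3.5) → rotate → (-3.33026,-1.18716) → ×s → (-4.81639,-1.71693) → (-4.82,-1.72)
v3: (0.5,-2) → rotate → (-1.53717,-1.37372) → ×s → (-2.22313,-1.98675) → (-2.22,-1.99)
v4: (1.5,5) → rotate → (5.12336,1.00059) → ×s → (7.40966,1.44710) → (7.41,1.45)
v5: (-3,2.5) → rotate → (0.81563,3.81900) → ×s → (1.17960,5.52323) → (1.18,5.52)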